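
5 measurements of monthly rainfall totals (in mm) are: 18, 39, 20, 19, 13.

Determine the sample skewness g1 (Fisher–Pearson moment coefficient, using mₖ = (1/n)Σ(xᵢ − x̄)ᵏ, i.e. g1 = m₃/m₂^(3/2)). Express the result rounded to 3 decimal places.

1.214

x̄ = (18 + 39 + 20 + 19 + 13) / 5 = 21.8000
deviations (xᵢ − x̄): -3.8000, 17.2000, -1.8000, -2.8000, -8.8000
Σ(xᵢ − x̄)² = 398.8000 ⇒ m₂ = 398.8000/5 = 79.76000
Σ(xᵢ − x̄)³ = 4324.3200 ⇒ m₃ = 4324.3200/5 = 864.86400
m₂^(3/2) = 79.76000^(1.5) = 712.32423
g1 = m₃ / m₂^(3/2) = 864.86400 / 712.32423 ≈ 1.214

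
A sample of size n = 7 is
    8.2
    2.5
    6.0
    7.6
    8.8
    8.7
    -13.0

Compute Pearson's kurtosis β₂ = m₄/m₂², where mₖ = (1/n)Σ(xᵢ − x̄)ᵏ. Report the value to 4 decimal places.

4.4353

x̄ = 4.1143
Σ(xᵢ − x̄)² = 370.8886 ⇒ m₂ = 52.98408
Σ(xᵢ − x̄)⁴ = 87159.6856 ⇒ m₄ = 12451.38365
m₂² = 2807.31291
β₂ = m₄/m₂² = 12451.38365 / 2807.31291 ≈ 4.4353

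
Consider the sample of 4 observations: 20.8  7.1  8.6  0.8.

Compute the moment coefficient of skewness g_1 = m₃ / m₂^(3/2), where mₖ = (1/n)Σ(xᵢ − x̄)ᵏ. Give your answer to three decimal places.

0.579

x̄ = (20.8 + 7.1 + 8.6 + 0.8) / 4 = 9.3250
deviations (xᵢ − x̄): 11.4750, -2.2250, -0.7250, -8.5250
Σ(xᵢ − x̄)² = 209.8275 ⇒ m₂ = 209.8275/4 = 52.45688
Σ(xᵢ − x̄)³ = 880.0219 ⇒ m₃ = 880.0219/4 = 220.00547
m₂^(3/2) = 52.45688^(1.5) = 379.93003
g_1 = m₃ / m₂^(3/2) = 220.00547 / 379.93003 ≈ 0.579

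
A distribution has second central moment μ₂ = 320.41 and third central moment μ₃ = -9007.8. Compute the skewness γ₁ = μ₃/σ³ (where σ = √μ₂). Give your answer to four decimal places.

-1.5706

σ = √μ₂ = √320.41 = 17.90000
σ³ = μ₂^(3/2) = 5735.33900
γ₁ = μ₃/σ³ = -9007.8 / 5735.33900 ≈ -1.5706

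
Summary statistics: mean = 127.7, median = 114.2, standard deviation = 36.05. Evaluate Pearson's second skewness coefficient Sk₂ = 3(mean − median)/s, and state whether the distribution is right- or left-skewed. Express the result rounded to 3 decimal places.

Sk₂ = 3(127.7 − 114.2) / 36.05 = 3 × 13.5000 / 36.05
    = 40.5000 / 36.05 ≈ 1.123
Sk₂ > 0 ⇒ mean > median ⇒ right-skewed (positive skew).

1.123, right-skewed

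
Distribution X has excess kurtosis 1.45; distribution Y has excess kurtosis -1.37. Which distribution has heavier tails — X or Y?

X

Higher excess kurtosis ⇒ heavier tails relative to the normal distribution.
1.45 vs -1.37: the larger is 1.45, so X has heavier tails. (X is leptokurtic — heavier-than-normal tails; the other is platykurtic.)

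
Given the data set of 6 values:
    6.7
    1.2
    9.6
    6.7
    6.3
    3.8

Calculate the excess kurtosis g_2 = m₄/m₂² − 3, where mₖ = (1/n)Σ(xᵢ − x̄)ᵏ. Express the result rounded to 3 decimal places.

x̄ = 5.7167
Σ(xᵢ − x̄)² = 41.4283 ⇒ m₂ = 6.90472
Σ(xᵢ − x̄)⁴ = 659.0673 ⇒ m₄ = 109.84455
m₂² = 47.67519
g_2 = m₄/m₂² − 3 = 2.30402 − 3 ≈ -0.696

-0.696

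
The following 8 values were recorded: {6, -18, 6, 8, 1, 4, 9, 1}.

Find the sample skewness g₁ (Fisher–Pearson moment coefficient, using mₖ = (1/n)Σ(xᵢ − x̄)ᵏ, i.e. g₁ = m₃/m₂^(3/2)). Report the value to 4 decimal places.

x̄ = (6 - 18 + 6 + 8 + 1 + 4 + 9 + 1) / 8 = 2.1250
deviations (xᵢ − x̄): 3.8750, -20.1250, 3.8750, 5.8750, -1.1250, 1.8750, 6.8750, -1.1250
Σ(xᵢ − x̄)² = 522.8750 ⇒ m₂ = 522.8750/8 = 65.35938
Σ(xᵢ − x̄)³ = -7503.0938 ⇒ m₃ = -7503.0938/8 = -937.88672
m₂^(3/2) = 65.35938^(1.5) = 528.39882
g₁ = m₃ / m₂^(3/2) = -937.88672 / 528.39882 ≈ -1.7750

-1.7750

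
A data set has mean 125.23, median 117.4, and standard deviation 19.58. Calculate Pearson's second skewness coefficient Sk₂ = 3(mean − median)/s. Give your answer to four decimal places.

Sk₂ = 3(125.23 − 117.4) / 19.58 = 3 × 7.8300 / 19.58
    = 23.4900 / 19.58 ≈ 1.1997

1.1997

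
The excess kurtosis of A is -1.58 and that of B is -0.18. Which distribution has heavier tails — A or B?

Higher excess kurtosis ⇒ heavier tails relative to the normal distribution.
-1.58 vs -0.18: the larger is -0.18, so B has heavier tails.

B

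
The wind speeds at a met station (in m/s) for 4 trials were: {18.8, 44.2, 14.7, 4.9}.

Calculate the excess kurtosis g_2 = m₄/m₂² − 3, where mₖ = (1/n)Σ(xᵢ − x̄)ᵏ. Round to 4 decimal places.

-0.9077

x̄ = 20.6500
Σ(xᵢ − x̄)² = 841.4900 ⇒ m₂ = 210.37250
Σ(xᵢ − x̄)⁴ = 370383.9874 ⇒ m₄ = 92595.99686
m₂² = 44256.58876
g_2 = m₄/m₂² − 3 = 2.09225 − 3 ≈ -0.9077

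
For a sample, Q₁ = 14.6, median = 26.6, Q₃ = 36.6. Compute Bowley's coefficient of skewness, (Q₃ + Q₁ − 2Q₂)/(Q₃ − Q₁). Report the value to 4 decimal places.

-0.0909

numerator: Q₃ + Q₁ − 2Q₂ = 36.6 + 14.6 − 2×26.6 = -2.0000
denominator: Q₃ − Q₁ = 36.6 − 14.6 = 22.0000
Bowley skewness = -2.0000 / 22.0000 ≈ -0.0909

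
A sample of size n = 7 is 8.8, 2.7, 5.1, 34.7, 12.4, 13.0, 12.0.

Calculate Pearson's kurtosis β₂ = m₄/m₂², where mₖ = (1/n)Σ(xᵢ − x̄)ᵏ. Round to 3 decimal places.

4.028

x̄ = 12.6714
Σ(xᵢ − x̄)² = 657.6343 ⇒ m₂ = 93.94776
Σ(xᵢ − x̄)⁴ = 248872.6805 ⇒ m₄ = 35553.24006
m₂² = 8826.18069
β₂ = m₄/m₂² = 35553.24006 / 8826.18069 ≈ 4.028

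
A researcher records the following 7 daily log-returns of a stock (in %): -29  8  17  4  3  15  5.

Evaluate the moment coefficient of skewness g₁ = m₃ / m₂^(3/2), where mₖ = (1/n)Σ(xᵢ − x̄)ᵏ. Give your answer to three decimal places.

-1.493

x̄ = (-29 + 8 + 17 + 4 + 3 + 15 + 5) / 7 = 3.2857
deviations (xᵢ − x̄): -32.2857, 4.7143, 13.7143, 0.7143, -0.2857, 11.7143, 1.7143
Σ(xᵢ − x̄)² = 1393.4286 ⇒ m₂ = 1393.4286/7 = 199.06122
Σ(xᵢ − x̄)³ = -29356.5306 ⇒ m₃ = -29356.5306/7 = -4193.79009
m₂^(3/2) = 199.06122^(1.5) = 2808.53608
g₁ = m₃ / m₂^(3/2) = -4193.79009 / 2808.53608 ≈ -1.493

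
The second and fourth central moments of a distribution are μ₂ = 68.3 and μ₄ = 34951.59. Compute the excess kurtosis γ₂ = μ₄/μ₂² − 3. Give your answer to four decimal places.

4.4925

μ₂² = 68.3² = 4664.89000
μ₄/μ₂² = 34951.59 / 4664.89000 = 7.49248
γ₂ = 7.49248 − 3 ≈ 4.4925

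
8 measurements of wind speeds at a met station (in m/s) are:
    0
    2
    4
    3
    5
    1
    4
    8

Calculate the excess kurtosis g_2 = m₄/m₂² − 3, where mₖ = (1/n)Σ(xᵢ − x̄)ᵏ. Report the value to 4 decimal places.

-0.3819

x̄ = 3.3750
Σ(xᵢ − x̄)² = 43.8750 ⇒ m₂ = 5.48438
Σ(xᵢ − x̄)⁴ = 629.9941 ⇒ m₄ = 78.74927
m₂² = 30.07837
g_2 = m₄/m₂² − 3 = 2.61814 − 3 ≈ -0.3819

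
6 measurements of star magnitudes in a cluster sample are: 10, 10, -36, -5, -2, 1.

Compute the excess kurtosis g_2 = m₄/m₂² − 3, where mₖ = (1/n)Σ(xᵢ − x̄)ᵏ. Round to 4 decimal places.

x̄ = -3.6667
Σ(xᵢ − x̄)² = 1445.3333 ⇒ m₂ = 240.88889
Σ(xᵢ − x̄)⁴ = 1163211.1111 ⇒ m₄ = 193868.51852
m₂² = 58027.45679
g_2 = m₄/m₂² − 3 = 3.34098 − 3 ≈ 0.3410

0.3410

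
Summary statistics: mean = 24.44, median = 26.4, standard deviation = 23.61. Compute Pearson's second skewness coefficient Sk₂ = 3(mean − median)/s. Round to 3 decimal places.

Sk₂ = 3(24.44 − 26.4) / 23.61 = 3 × -1.9600 / 23.61
    = -5.8800 / 23.61 ≈ -0.249

-0.249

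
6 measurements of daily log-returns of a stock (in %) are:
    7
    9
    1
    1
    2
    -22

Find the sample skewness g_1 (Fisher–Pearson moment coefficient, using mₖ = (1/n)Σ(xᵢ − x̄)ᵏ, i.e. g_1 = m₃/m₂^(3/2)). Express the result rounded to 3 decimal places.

x̄ = (7 + 9 + 1 + 1 + 2 - 22) / 6 = -0.3333
deviations (xᵢ − x̄): 7.3333, 9.3333, 1.3333, 1.3333, 2.3333, -21.6667
Σ(xᵢ − x̄)² = 619.3333 ⇒ m₂ = 619.3333/6 = 103.22222
Σ(xᵢ − x̄)³ = -8946.4444 ⇒ m₃ = -8946.4444/6 = -1491.07407
m₂^(3/2) = 103.22222^(1.5) = 1048.72062
g_1 = m₃ / m₂^(3/2) = -1491.07407 / 1048.72062 ≈ -1.422

-1.422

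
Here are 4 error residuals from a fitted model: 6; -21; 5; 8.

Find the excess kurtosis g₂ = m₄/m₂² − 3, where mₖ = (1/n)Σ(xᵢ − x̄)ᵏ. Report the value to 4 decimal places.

-0.6878

x̄ = -0.5000
Σ(xᵢ − x̄)² = 565.0000 ⇒ m₂ = 141.25000
Σ(xᵢ − x̄)⁴ = 184530.2500 ⇒ m₄ = 46132.56250
m₂² = 19951.56250
g₂ = m₄/m₂² − 3 = 2.31223 − 3 ≈ -0.6878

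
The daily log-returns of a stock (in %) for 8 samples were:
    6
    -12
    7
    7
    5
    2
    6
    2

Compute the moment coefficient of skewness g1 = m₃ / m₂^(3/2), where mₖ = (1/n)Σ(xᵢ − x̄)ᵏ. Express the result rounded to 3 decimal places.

-1.852

x̄ = (6 - 12 + 7 + 7 + 5 + 2 + 6 + 2) / 8 = 2.8750
deviations (xᵢ − x̄): 3.1250, -14.8750, 4.1250, 4.1250, 2.1250, -0.8750, 3.1250, -0.8750
Σ(xᵢ − x̄)² = 280.8750 ⇒ m₂ = 280.8750/8 = 35.10938
Σ(xᵢ − x̄)³ = -3081.6563 ⇒ m₃ = -3081.6563/8 = -385.20703
m₂^(3/2) = 35.10938^(1.5) = 208.03416
g1 = m₃ / m₂^(3/2) = -385.20703 / 208.03416 ≈ -1.852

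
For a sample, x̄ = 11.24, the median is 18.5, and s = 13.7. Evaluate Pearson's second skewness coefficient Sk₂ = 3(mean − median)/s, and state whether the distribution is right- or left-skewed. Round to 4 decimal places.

-1.5898, left-skewed

Sk₂ = 3(11.24 − 18.5) / 13.7 = 3 × -7.2600 / 13.7
    = -21.7800 / 13.7 ≈ -1.5898
Sk₂ < 0 ⇒ mean < median ⇒ left-skewed (negative skew).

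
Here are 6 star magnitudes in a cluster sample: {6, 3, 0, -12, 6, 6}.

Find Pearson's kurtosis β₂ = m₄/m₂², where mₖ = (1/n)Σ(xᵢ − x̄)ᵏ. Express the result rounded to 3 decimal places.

3.375

x̄ = 1.5000
Σ(xᵢ − x̄)² = 247.5000 ⇒ m₂ = 41.25000
Σ(xᵢ − x̄)⁴ = 34455.3750 ⇒ m₄ = 5742.56250
m₂² = 1701.56250
β₂ = m₄/m₂² = 5742.56250 / 1701.56250 ≈ 3.375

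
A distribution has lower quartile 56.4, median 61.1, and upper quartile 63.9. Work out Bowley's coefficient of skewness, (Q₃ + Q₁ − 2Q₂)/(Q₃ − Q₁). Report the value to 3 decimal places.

numerator: Q₃ + Q₁ − 2Q₂ = 63.9 + 56.4 − 2×61.1 = -1.9000
denominator: Q₃ − Q₁ = 63.9 − 56.4 = 7.5000
Bowley skewness = -1.9000 / 7.5000 ≈ -0.253

-0.253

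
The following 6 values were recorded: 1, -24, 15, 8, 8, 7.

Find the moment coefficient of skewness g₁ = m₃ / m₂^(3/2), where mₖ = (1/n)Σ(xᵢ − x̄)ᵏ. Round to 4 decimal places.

-1.3767

x̄ = (1 - 24 + 15 + 8 + 8 + 7) / 6 = 2.5000
deviations (xᵢ − x̄): -1.5000, -26.5000, 12.5000, 5.5000, 5.5000, 4.5000
Σ(xᵢ − x̄)² = 941.5000 ⇒ m₂ = 941.5000/6 = 156.91667
Σ(xᵢ − x̄)³ = -16236.0000 ⇒ m₃ = -16236.0000/6 = -2706.00000
m₂^(3/2) = 156.91667^(1.5) = 1965.63832
g₁ = m₃ / m₂^(3/2) = -2706.00000 / 1965.63832 ≈ -1.3767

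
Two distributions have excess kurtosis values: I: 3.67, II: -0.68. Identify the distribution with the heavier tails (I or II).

Higher excess kurtosis ⇒ heavier tails relative to the normal distribution.
3.67 vs -0.68: the larger is 3.67, so I has heavier tails. (I is leptokurtic — heavier-than-normal tails; the other is platykurtic.)

I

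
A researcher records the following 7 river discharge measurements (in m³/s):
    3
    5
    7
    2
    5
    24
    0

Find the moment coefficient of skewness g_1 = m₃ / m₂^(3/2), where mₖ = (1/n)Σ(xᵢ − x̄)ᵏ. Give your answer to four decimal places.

x̄ = (3 + 5 + 7 + 2 + 5 + 24 + 0) / 7 = 6.5714
deviations (xᵢ − x̄): -3.5714, -1.5714, 0.4286, -4.5714, -1.5714, 17.4286, -6.5714
Σ(xᵢ − x̄)² = 385.7143 ⇒ m₂ = 385.7143/7 = 55.10204
Σ(xᵢ − x̄)³ = 4861.4694 ⇒ m₃ = 4861.4694/7 = 694.49563
m₂^(3/2) = 55.10204^(1.5) = 409.02658
g_1 = m₃ / m₂^(3/2) = 694.49563 / 409.02658 ≈ 1.6979

1.6979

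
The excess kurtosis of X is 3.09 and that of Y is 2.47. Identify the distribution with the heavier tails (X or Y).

X

Higher excess kurtosis ⇒ heavier tails relative to the normal distribution.
3.09 vs 2.47: the larger is 3.09, so X has heavier tails.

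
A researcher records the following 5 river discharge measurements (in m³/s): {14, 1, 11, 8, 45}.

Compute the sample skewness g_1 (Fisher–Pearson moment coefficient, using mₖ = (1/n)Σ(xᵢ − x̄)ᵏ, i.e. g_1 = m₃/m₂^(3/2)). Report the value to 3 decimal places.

x̄ = (14 + 1 + 11 + 8 + 45) / 5 = 15.8000
deviations (xᵢ − x̄): -1.8000, -14.8000, -4.8000, -7.8000, 29.2000
Σ(xᵢ − x̄)² = 1158.8000 ⇒ m₂ = 1158.8000/5 = 231.76000
Σ(xᵢ − x̄)³ = 21064.3200 ⇒ m₃ = 21064.3200/5 = 4212.86400
m₂^(3/2) = 231.76000^(1.5) = 3528.23678
g_1 = m₃ / m₂^(3/2) = 4212.86400 / 3528.23678 ≈ 1.194

1.194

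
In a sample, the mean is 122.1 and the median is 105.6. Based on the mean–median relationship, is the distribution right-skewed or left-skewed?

right-skewed

mean − median = 122.1 − 105.6 = 16.5
mean > median ⇒ the longer tail is on the right ⇒ right-skewed (positively skewed).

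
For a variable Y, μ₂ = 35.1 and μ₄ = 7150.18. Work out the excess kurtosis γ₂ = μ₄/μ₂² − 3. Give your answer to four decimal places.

μ₂² = 35.1² = 1232.01000
μ₄/μ₂² = 7150.18 / 1232.01000 = 5.80367
γ₂ = 5.80367 − 3 ≈ 2.8037

2.8037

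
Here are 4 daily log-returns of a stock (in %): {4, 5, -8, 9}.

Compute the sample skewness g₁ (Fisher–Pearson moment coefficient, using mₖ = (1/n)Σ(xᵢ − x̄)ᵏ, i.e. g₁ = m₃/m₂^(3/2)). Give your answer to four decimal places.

x̄ = (4 + 5 - 8 + 9) / 4 = 2.5000
deviations (xᵢ − x̄): 1.5000, 2.5000, -10.5000, 6.5000
Σ(xᵢ − x̄)² = 161.0000 ⇒ m₂ = 161.0000/4 = 40.25000
Σ(xᵢ − x̄)³ = -864.0000 ⇒ m₃ = -864.0000/4 = -216.00000
m₂^(3/2) = 40.25000^(1.5) = 255.35762
g₁ = m₃ / m₂^(3/2) = -216.00000 / 255.35762 ≈ -0.8459

-0.8459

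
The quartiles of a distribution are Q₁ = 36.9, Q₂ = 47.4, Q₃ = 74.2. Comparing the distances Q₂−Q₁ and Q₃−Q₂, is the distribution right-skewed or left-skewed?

right-skewed

Q₂ − Q₁ = 10.5;  Q₃ − Q₂ = 26.8
Q₃ − Q₂ > Q₂ − Q₁ ⇒ the upper half is more spread out ⇒ right-skewed.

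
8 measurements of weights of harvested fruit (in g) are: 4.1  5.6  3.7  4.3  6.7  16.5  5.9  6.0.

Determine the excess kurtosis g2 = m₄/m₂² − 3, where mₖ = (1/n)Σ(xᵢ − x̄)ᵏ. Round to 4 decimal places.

x̄ = 6.6000
Σ(xᵢ − x̄)² = 119.8200 ⇒ m₂ = 14.97750
Σ(xᵢ − x̄)⁴ = 9745.1046 ⇒ m₄ = 1218.13808
m₂² = 224.32551
g2 = m₄/m₂² − 3 = 5.43023 − 3 ≈ 2.4302

2.4302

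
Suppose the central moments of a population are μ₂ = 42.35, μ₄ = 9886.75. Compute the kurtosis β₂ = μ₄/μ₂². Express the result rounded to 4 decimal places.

5.5125

μ₂² = 42.35² = 1793.52250
μ₄/μ₂² = 9886.75 / 1793.52250 = 5.51248
β₂ ≈ 5.5125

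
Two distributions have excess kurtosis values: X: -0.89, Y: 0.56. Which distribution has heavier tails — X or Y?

Higher excess kurtosis ⇒ heavier tails relative to the normal distribution.
-0.89 vs 0.56: the larger is 0.56, so Y has heavier tails. (Y is leptokurtic — heavier-than-normal tails; the other is platykurtic.)

Y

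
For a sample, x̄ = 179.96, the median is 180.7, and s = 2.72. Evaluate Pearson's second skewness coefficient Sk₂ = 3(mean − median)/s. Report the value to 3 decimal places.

-0.816

Sk₂ = 3(179.96 − 180.7) / 2.72 = 3 × -0.7400 / 2.72
    = -2.2200 / 2.72 ≈ -0.816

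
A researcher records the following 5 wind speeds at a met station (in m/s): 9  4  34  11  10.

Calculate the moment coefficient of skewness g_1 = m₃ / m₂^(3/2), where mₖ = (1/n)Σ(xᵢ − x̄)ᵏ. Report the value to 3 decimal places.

x̄ = (9 + 4 + 34 + 11 + 10) / 5 = 13.6000
deviations (xᵢ − x̄): -4.6000, -9.6000, 20.4000, -2.6000, -3.6000
Σ(xᵢ − x̄)² = 549.2000 ⇒ m₂ = 549.2000/5 = 109.84000
Σ(xᵢ − x̄)³ = 7443.3600 ⇒ m₃ = 7443.3600/5 = 1488.67200
m₂^(3/2) = 109.84000^(1.5) = 1151.17351
g_1 = m₃ / m₂^(3/2) = 1488.67200 / 1151.17351 ≈ 1.293

1.293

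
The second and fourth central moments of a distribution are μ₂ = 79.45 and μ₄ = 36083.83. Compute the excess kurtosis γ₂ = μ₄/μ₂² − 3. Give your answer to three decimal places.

μ₂² = 79.45² = 6312.30250
μ₄/μ₂² = 36083.83 / 6312.30250 = 5.71643
γ₂ = 5.71643 − 3 ≈ 2.716

2.716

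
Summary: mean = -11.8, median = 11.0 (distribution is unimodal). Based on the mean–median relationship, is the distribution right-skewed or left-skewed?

mean − median = -11.8 − 11.0 = -22.8
mean < median ⇒ the longer tail is on the left ⇒ left-skewed (negatively skewed).

left-skewed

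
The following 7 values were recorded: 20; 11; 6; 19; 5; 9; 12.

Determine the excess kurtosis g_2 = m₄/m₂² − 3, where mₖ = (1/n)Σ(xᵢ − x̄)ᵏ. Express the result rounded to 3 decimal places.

x̄ = 11.7143
Σ(xᵢ − x̄)² = 207.4286 ⇒ m₂ = 29.63265
Σ(xᵢ − x̄)⁴ = 10684.0233 ⇒ m₄ = 1526.28905
m₂² = 878.09413
g_2 = m₄/m₂² − 3 = 1.73818 − 3 ≈ -1.262

-1.262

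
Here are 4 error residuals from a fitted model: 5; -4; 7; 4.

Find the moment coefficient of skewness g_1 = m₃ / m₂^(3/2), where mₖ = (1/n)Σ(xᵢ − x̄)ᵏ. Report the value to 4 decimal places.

x̄ = (5 - 4 + 7 + 4) / 4 = 3.0000
deviations (xᵢ − x̄): 2.0000, -7.0000, 4.0000, 1.0000
Σ(xᵢ − x̄)² = 70.0000 ⇒ m₂ = 70.0000/4 = 17.50000
Σ(xᵢ − x̄)³ = -270.0000 ⇒ m₃ = -270.0000/4 = -67.50000
m₂^(3/2) = 17.50000^(1.5) = 73.20775
g_1 = m₃ / m₂^(3/2) = -67.50000 / 73.20775 ≈ -0.9220

-0.9220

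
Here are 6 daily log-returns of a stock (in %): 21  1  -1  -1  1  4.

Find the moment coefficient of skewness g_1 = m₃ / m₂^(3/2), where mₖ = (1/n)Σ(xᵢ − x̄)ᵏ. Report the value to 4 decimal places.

1.6100

x̄ = (21 + 1 - 1 - 1 + 1 + 4) / 6 = 4.1667
deviations (xᵢ − x̄): 16.8333, -3.1667, -5.1667, -5.1667, -3.1667, -0.1667
Σ(xᵢ − x̄)² = 356.8333 ⇒ m₂ = 356.8333/6 = 59.47222
Σ(xᵢ − x̄)³ = 4430.5556 ⇒ m₃ = 4430.5556/6 = 738.42593
m₂^(3/2) = 59.47222^(1.5) = 458.63928
g_1 = m₃ / m₂^(3/2) = 738.42593 / 458.63928 ≈ 1.6100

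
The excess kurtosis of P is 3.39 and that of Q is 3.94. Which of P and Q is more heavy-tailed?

Higher excess kurtosis ⇒ heavier tails relative to the normal distribution.
3.39 vs 3.94: the larger is 3.94, so Q has heavier tails.

Q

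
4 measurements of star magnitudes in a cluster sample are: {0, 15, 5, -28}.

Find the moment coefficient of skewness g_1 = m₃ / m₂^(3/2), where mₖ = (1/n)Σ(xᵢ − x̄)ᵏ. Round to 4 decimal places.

-0.7581

x̄ = (0 + 15 + 5 - 28) / 4 = -2.0000
deviations (xᵢ − x̄): 2.0000, 17.0000, 7.0000, -26.0000
Σ(xᵢ − x̄)² = 1018.0000 ⇒ m₂ = 1018.0000/4 = 254.50000
Σ(xᵢ − x̄)³ = -12312.0000 ⇒ m₃ = -12312.0000/4 = -3078.00000
m₂^(3/2) = 254.50000^(1.5) = 4060.05279
g_1 = m₃ / m₂^(3/2) = -3078.00000 / 4060.05279 ≈ -0.7581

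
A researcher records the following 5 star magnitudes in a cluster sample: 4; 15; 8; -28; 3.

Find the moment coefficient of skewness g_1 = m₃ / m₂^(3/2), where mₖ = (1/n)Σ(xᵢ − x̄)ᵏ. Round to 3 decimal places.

x̄ = (4 + 15 + 8 - 28 + 3) / 5 = 0.4000
deviations (xᵢ − x̄): 3.6000, 14.6000, 7.6000, -28.4000, 2.6000
Σ(xᵢ − x̄)² = 1097.2000 ⇒ m₂ = 1097.2000/5 = 219.44000
Σ(xᵢ − x̄)³ = -19290.9600 ⇒ m₃ = -19290.9600/5 = -3858.19200
m₂^(3/2) = 219.44000^(1.5) = 3250.67605
g_1 = m₃ / m₂^(3/2) = -3858.19200 / 3250.67605 ≈ -1.187

-1.187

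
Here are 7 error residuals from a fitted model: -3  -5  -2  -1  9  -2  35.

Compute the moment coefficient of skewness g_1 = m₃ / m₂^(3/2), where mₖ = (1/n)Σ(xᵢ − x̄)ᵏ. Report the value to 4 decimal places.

x̄ = (-3 - 5 - 2 - 1 + 9 - 2 + 35) / 7 = 4.4286
deviations (xᵢ − x̄): -7.4286, -9.4286, -6.4286, -5.4286, 4.5714, -6.4286, 30.5714
Σ(xᵢ − x̄)² = 1211.7143 ⇒ m₂ = 1211.7143/7 = 173.10204
Σ(xᵢ − x̄)³ = 26728.5306 ⇒ m₃ = 26728.5306/7 = 3818.36152
m₂^(3/2) = 173.10204^(1.5) = 2277.47324
g_1 = m₃ / m₂^(3/2) = 3818.36152 / 2277.47324 ≈ 1.6766

1.6766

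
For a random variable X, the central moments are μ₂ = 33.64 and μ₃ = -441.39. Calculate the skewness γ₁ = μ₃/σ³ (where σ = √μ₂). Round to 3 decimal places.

-2.262

σ = √μ₂ = √33.64 = 5.80000
σ³ = μ₂^(3/2) = 195.11200
γ₁ = μ₃/σ³ = -441.39 / 195.11200 ≈ -2.262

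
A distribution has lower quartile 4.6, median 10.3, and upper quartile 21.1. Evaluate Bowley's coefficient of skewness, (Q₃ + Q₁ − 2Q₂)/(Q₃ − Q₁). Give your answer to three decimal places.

0.309

numerator: Q₃ + Q₁ − 2Q₂ = 21.1 + 4.6 − 2×10.3 = 5.1000
denominator: Q₃ − Q₁ = 21.1 − 4.6 = 16.5000
Bowley skewness = 5.1000 / 16.5000 ≈ 0.309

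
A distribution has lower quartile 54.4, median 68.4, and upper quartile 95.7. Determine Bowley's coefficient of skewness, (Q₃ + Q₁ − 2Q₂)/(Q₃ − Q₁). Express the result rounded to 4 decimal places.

0.3220

numerator: Q₃ + Q₁ − 2Q₂ = 95.7 + 54.4 − 2×68.4 = 13.3000
denominator: Q₃ − Q₁ = 95.7 − 54.4 = 41.3000
Bowley skewness = 13.3000 / 41.3000 ≈ 0.3220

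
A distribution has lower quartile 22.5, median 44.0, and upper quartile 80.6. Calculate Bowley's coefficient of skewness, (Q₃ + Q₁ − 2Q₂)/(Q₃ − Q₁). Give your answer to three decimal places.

numerator: Q₃ + Q₁ − 2Q₂ = 80.6 + 22.5 − 2×44.0 = 15.1000
denominator: Q₃ − Q₁ = 80.6 − 22.5 = 58.1000
Bowley skewness = 15.1000 / 58.1000 ≈ 0.260

0.260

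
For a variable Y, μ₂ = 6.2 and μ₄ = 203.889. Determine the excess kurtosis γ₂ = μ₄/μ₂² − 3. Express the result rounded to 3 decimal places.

μ₂² = 6.2² = 38.44000
μ₄/μ₂² = 203.889 / 38.44000 = 5.30408
γ₂ = 5.30408 − 3 ≈ 2.304

2.304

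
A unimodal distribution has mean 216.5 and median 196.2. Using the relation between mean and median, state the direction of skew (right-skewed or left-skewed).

right-skewed

mean − median = 216.5 − 196.2 = 20.3
mean > median ⇒ the longer tail is on the right ⇒ right-skewed (positively skewed).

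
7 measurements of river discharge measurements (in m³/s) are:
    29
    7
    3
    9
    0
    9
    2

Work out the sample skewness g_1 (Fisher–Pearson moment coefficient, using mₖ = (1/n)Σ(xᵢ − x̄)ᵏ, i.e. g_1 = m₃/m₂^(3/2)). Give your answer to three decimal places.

1.502

x̄ = (29 + 7 + 3 + 9 + 0 + 9 + 2) / 7 = 8.4286
deviations (xᵢ − x̄): 20.5714, -1.4286, -5.4286, 0.5714, -8.4286, 0.5714, -6.4286
Σ(xᵢ − x̄)² = 567.7143 ⇒ m₂ = 567.7143/7 = 81.10204
Σ(xᵢ − x̄)³ = 7678.5306 ⇒ m₃ = 7678.5306/7 = 1096.93294
m₂^(3/2) = 81.10204^(1.5) = 730.37798
g_1 = m₃ / m₂^(3/2) = 1096.93294 / 730.37798 ≈ 1.502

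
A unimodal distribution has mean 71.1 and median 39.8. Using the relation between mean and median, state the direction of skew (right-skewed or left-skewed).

mean − median = 71.1 − 39.8 = 31.3
mean > median ⇒ the longer tail is on the right ⇒ right-skewed (positively skewed).

right-skewed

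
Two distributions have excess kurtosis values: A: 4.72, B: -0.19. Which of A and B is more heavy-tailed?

Higher excess kurtosis ⇒ heavier tails relative to the normal distribution.
4.72 vs -0.19: the larger is 4.72, so A has heavier tails. (A is leptokurtic — heavier-than-normal tails; the other is platykurtic.)

A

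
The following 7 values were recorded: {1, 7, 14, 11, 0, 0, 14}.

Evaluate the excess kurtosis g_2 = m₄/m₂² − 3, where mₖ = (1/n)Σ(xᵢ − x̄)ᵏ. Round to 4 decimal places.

-1.7304

x̄ = 6.7143
Σ(xᵢ − x̄)² = 247.4286 ⇒ m₂ = 35.34694
Σ(xᵢ − x̄)⁴ = 11103.6152 ⇒ m₄ = 1586.23074
m₂² = 1249.40608
g_2 = m₄/m₂² − 3 = 1.26959 − 3 ≈ -1.7304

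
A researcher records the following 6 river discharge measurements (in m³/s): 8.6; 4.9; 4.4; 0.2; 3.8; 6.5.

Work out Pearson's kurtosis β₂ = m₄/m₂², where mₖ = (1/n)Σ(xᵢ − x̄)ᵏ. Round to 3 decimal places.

x̄ = 4.7333
Σ(xᵢ − x̄)² = 39.6333 ⇒ m₂ = 6.60556
Σ(xᵢ − x̄)⁴ = 656.3972 ⇒ m₄ = 109.39953
m₂² = 43.63336
β₂ = m₄/m₂² = 109.39953 / 43.63336 ≈ 2.507

2.507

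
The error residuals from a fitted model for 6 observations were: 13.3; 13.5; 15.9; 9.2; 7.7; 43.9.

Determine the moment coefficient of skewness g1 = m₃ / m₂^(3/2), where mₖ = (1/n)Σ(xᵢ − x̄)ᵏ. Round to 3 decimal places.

x̄ = (13.3 + 13.5 + 15.9 + 9.2 + 7.7 + 43.9) / 6 = 17.2500
deviations (xᵢ − x̄): -3.9500, -3.7500, -1.3500, -8.0500, -9.5500, 26.6500
Σ(xᵢ − x̄)² = 897.7150 ⇒ m₂ = 897.7150/6 = 149.61917
Σ(xᵢ − x̄)³ = 17417.9610 ⇒ m₃ = 17417.9610/6 = 2902.99350
m₂^(3/2) = 149.61917^(1.5) = 1830.12539
g1 = m₃ / m₂^(3/2) = 2902.99350 / 1830.12539 ≈ 1.586

1.586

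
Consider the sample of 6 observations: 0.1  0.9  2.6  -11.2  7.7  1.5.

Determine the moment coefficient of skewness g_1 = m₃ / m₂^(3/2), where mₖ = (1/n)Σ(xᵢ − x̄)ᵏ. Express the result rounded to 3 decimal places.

x̄ = (0.1 + 0.9 + 2.6 - 11.2 + 7.7 + 1.5) / 6 = 0.2667
deviations (xᵢ − x̄): -0.1667, 0.6333, 2.3333, -11.4667, 7.4333, 1.2333
Σ(xᵢ − x̄)² = 194.1333 ⇒ m₂ = 194.1333/6 = 32.35556
Σ(xᵢ − x̄)³ = -1082.1344 ⇒ m₃ = -1082.1344/6 = -180.35574
m₂^(3/2) = 32.35556^(1.5) = 184.04469
g_1 = m₃ / m₂^(3/2) = -180.35574 / 184.04469 ≈ -0.980

-0.980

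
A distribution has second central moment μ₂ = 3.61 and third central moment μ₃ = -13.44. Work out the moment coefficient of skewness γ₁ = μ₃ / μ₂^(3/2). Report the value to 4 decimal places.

-1.9595

σ = √μ₂ = √3.61 = 1.90000
σ³ = μ₂^(3/2) = 6.85900
γ₁ = μ₃/σ³ = -13.44 / 6.85900 ≈ -1.9595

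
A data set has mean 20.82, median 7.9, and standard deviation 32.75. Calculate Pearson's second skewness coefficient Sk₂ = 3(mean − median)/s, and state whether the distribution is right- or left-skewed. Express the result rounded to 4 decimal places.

1.1835, right-skewed

Sk₂ = 3(20.82 − 7.9) / 32.75 = 3 × 12.9200 / 32.75
    = 38.7600 / 32.75 ≈ 1.1835
Sk₂ > 0 ⇒ mean > median ⇒ right-skewed (positive skew).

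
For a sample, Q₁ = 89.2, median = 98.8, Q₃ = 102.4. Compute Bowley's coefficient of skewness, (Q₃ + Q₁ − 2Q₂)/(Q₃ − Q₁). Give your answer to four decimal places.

-0.4545

numerator: Q₃ + Q₁ − 2Q₂ = 102.4 + 89.2 − 2×98.8 = -6.0000
denominator: Q₃ − Q₁ = 102.4 − 89.2 = 13.2000
Bowley skewness = -6.0000 / 13.2000 ≈ -0.4545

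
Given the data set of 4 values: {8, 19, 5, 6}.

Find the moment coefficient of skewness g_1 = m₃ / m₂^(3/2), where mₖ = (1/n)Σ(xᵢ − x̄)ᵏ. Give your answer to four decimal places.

x̄ = (8 + 19 + 5 + 6) / 4 = 9.5000
deviations (xᵢ − x̄): -1.5000, 9.5000, -4.5000, -3.5000
Σ(xᵢ − x̄)² = 125.0000 ⇒ m₂ = 125.0000/4 = 31.25000
Σ(xᵢ − x̄)³ = 720.0000 ⇒ m₃ = 720.0000/4 = 180.00000
m₂^(3/2) = 31.25000^(1.5) = 174.69281
g_1 = m₃ / m₂^(3/2) = 180.00000 / 174.69281 ≈ 1.0304

1.0304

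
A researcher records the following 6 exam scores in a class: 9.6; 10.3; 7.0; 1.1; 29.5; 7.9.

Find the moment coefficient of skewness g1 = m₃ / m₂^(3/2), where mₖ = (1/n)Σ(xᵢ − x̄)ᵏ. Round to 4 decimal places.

1.3066

x̄ = (9.6 + 10.3 + 7.0 + 1.1 + 29.5 + 7.9) / 6 = 10.9000
deviations (xᵢ − x̄): -1.3000, -0.6000, -3.9000, -9.8000, 18.6000, -3.0000
Σ(xᵢ − x̄)² = 468.2600 ⇒ m₂ = 468.2600/6 = 78.04333
Σ(xᵢ − x̄)³ = 5404.9320 ⇒ m₃ = 5404.9320/6 = 900.82200
m₂^(3/2) = 78.04333^(1.5) = 689.45149
g1 = m₃ / m₂^(3/2) = 900.82200 / 689.45149 ≈ 1.3066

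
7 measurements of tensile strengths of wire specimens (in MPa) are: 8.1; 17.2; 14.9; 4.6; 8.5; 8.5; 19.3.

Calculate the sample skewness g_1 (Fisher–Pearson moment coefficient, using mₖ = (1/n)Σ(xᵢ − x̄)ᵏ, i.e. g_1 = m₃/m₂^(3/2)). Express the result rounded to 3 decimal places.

x̄ = (8.1 + 17.2 + 14.9 + 4.6 + 8.5 + 8.5 + 19.3) / 7 = 11.5857
deviations (xᵢ − x̄): -3.4857, 5.6143, 3.3143, -6.9857, -3.0857, -3.0857, 7.7143
Σ(xᵢ − x̄)² = 182.0086 ⇒ m₂ = 182.0086/7 = 26.00122
Σ(xᵢ − x̄)³ = 230.4294 ⇒ m₃ = 230.4294/7 = 32.91848
m₂^(3/2) = 26.00122^(1.5) = 132.58387
g_1 = m₃ / m₂^(3/2) = 32.91848 / 132.58387 ≈ 0.248

0.248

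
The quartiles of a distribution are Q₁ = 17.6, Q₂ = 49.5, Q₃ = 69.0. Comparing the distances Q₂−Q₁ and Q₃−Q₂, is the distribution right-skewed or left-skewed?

left-skewed

Q₂ − Q₁ = 31.9;  Q₃ − Q₂ = 19.5
Q₂ − Q₁ > Q₃ − Q₂ ⇒ the lower half is more spread out ⇒ left-skewed.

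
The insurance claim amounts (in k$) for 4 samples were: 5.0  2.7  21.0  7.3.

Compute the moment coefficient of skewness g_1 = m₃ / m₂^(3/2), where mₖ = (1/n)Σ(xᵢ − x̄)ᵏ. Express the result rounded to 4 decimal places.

x̄ = (5.0 + 2.7 + 21.0 + 7.3) / 4 = 9.0000
deviations (xᵢ − x̄): -4.0000, -6.3000, 12.0000, -1.7000
Σ(xᵢ − x̄)² = 202.5800 ⇒ m₂ = 202.5800/4 = 50.64500
Σ(xᵢ − x̄)³ = 1409.0400 ⇒ m₃ = 1409.0400/4 = 352.26000
m₂^(3/2) = 50.64500^(1.5) = 360.41666
g_1 = m₃ / m₂^(3/2) = 352.26000 / 360.41666 ≈ 0.9774

0.9774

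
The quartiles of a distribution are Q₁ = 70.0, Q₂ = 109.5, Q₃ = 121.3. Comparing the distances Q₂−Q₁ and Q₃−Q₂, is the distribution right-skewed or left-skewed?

left-skewed

Q₂ − Q₁ = 39.5;  Q₃ − Q₂ = 11.8
Q₂ − Q₁ > Q₃ − Q₂ ⇒ the lower half is more spread out ⇒ left-skewed.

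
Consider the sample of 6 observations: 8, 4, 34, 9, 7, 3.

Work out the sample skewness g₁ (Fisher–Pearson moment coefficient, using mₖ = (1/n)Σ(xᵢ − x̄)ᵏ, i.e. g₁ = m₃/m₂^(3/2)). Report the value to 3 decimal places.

1.628

x̄ = (8 + 4 + 34 + 9 + 7 + 3) / 6 = 10.8333
deviations (xᵢ − x̄): -2.8333, -6.8333, 23.1667, -1.8333, -3.8333, -7.8333
Σ(xᵢ − x̄)² = 670.8333 ⇒ m₂ = 670.8333/6 = 111.80556
Σ(xᵢ − x̄)³ = 11548.4444 ⇒ m₃ = 11548.4444/6 = 1924.74074
m₂^(3/2) = 111.80556^(1.5) = 1182.21122
g₁ = m₃ / m₂^(3/2) = 1924.74074 / 1182.21122 ≈ 1.628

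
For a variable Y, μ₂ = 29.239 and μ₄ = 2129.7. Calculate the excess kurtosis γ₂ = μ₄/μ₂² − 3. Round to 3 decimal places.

-0.509

μ₂² = 29.239² = 854.91912
μ₄/μ₂² = 2129.7 / 854.91912 = 2.49111
γ₂ = 2.49111 − 3 ≈ -0.509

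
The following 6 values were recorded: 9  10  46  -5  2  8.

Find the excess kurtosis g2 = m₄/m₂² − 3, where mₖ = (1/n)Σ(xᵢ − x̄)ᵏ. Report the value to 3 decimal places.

x̄ = 11.6667
Σ(xᵢ − x̄)² = 1573.3333 ⇒ m₂ = 262.22222
Σ(xᵢ − x̄)⁴ = 1475648.4444 ⇒ m₄ = 245941.40741
m₂² = 68760.49383
g2 = m₄/m₂² − 3 = 3.57678 − 3 ≈ 0.577

0.577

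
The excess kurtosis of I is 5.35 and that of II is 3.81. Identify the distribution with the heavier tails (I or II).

I

Higher excess kurtosis ⇒ heavier tails relative to the normal distribution.
5.35 vs 3.81: the larger is 5.35, so I has heavier tails.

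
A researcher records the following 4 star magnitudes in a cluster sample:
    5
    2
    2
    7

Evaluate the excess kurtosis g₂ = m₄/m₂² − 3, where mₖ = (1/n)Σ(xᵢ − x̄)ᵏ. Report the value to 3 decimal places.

x̄ = 4.0000
Σ(xᵢ − x̄)² = 18.0000 ⇒ m₂ = 4.50000
Σ(xᵢ − x̄)⁴ = 114.0000 ⇒ m₄ = 28.50000
m₂² = 20.25000
g₂ = m₄/m₂² − 3 = 1.40741 − 3 ≈ -1.593

-1.593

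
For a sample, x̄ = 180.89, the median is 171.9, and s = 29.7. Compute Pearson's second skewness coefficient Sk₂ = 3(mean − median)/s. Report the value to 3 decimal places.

Sk₂ = 3(180.89 − 171.9) / 29.7 = 3 × 8.9900 / 29.7
    = 26.9700 / 29.7 ≈ 0.908

0.908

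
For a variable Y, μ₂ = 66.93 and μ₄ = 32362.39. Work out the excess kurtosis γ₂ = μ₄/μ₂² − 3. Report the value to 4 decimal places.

4.2244

μ₂² = 66.93² = 4479.62490
μ₄/μ₂² = 32362.39 / 4479.62490 = 7.22435
γ₂ = 7.22435 − 3 ≈ 4.2244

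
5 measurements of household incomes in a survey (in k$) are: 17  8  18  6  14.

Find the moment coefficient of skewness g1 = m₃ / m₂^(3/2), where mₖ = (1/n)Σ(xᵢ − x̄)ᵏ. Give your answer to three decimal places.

x̄ = (17 + 8 + 18 + 6 + 14) / 5 = 12.6000
deviations (xᵢ − x̄): 4.4000, -4.6000, 5.4000, -6.6000, 1.4000
Σ(xᵢ − x̄)² = 115.2000 ⇒ m₂ = 115.2000/5 = 23.04000
Σ(xᵢ − x̄)³ = -139.4400 ⇒ m₃ = -139.4400/5 = -27.88800
m₂^(3/2) = 23.04000^(1.5) = 110.59200
g1 = m₃ / m₂^(3/2) = -27.88800 / 110.59200 ≈ -0.252

-0.252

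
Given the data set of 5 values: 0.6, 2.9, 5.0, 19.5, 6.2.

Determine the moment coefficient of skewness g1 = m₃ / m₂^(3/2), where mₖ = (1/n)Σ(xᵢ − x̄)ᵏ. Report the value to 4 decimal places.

x̄ = (0.6 + 2.9 + 5.0 + 19.5 + 6.2) / 5 = 6.8400
deviations (xᵢ − x̄): -6.2400, -3.9400, -1.8400, 12.6600, -0.6400
Σ(xᵢ − x̄)² = 218.5320 ⇒ m₂ = 218.5320/5 = 43.70640
Σ(xᵢ − x̄)³ = 1718.4638 ⇒ m₃ = 1718.4638/5 = 343.69277
m₂^(3/2) = 43.70640^(1.5) = 288.94658
g1 = m₃ / m₂^(3/2) = 343.69277 / 288.94658 ≈ 1.1895

1.1895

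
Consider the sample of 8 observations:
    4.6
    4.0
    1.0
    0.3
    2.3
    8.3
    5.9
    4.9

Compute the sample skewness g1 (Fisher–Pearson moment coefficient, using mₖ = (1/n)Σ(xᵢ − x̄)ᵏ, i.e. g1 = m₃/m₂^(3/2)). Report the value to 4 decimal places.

0.1457

x̄ = (4.6 + 4.0 + 1.0 + 0.3 + 2.3 + 8.3 + 5.9 + 4.9) / 8 = 3.9125
deviations (xᵢ − x̄): 0.6875, 0.0875, -2.9125, -3.6125, -1.6125, 4.3875, 1.9875, 0.9875
Σ(xᵢ − x̄)² = 48.7888 ⇒ m₂ = 48.7888/8 = 6.09859
Σ(xᵢ − x̄)³ = 17.5574 ⇒ m₃ = 17.5574/8 = 2.19468
m₂^(3/2) = 6.09859^(1.5) = 15.06068
g1 = m₃ / m₂^(3/2) = 2.19468 / 15.06068 ≈ 0.1457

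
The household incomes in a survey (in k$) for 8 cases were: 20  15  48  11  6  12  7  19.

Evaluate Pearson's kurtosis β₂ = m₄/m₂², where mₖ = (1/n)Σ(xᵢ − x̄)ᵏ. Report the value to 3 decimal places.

4.657

x̄ = 17.2500
Σ(xᵢ − x̄)² = 1259.5000 ⇒ m₂ = 157.43750
Σ(xᵢ − x̄)⁴ = 923522.4063 ⇒ m₄ = 115440.30078
m₂² = 24786.56641
β₂ = m₄/m₂² = 115440.30078 / 24786.56641 ≈ 4.657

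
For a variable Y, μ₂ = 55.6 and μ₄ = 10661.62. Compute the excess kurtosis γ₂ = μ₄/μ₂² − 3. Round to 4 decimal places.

0.4488

μ₂² = 55.6² = 3091.36000
μ₄/μ₂² = 10661.62 / 3091.36000 = 3.44884
γ₂ = 3.44884 − 3 ≈ 0.4488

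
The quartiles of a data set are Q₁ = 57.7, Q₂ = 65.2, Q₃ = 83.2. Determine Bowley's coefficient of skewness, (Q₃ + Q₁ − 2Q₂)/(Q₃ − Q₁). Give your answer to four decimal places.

numerator: Q₃ + Q₁ − 2Q₂ = 83.2 + 57.7 − 2×65.2 = 10.5000
denominator: Q₃ − Q₁ = 83.2 − 57.7 = 25.5000
Bowley skewness = 10.5000 / 25.5000 ≈ 0.4118

0.4118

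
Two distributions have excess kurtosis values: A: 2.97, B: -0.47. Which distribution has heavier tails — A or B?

Higher excess kurtosis ⇒ heavier tails relative to the normal distribution.
2.97 vs -0.47: the larger is 2.97, so A has heavier tails. (A is leptokurtic — heavier-than-normal tails; the other is platykurtic.)

A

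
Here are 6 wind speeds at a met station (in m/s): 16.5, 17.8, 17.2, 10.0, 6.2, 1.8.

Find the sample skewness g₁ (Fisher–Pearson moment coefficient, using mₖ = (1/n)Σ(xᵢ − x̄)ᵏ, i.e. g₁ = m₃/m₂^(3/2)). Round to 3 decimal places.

-0.416

x̄ = (16.5 + 17.8 + 17.2 + 10.0 + 6.2 + 1.8) / 6 = 11.5833
deviations (xᵢ − x̄): 4.9167, 6.2167, 5.6167, -1.5833, -5.3833, -9.7833
Σ(xᵢ − x̄)² = 221.5683 ⇒ m₂ = 221.5683/6 = 36.92806
Σ(xᵢ − x̄)³ = -560.0806 ⇒ m₃ = -560.0806/6 = -93.34676
m₂^(3/2) = 36.92806^(1.5) = 224.40610
g₁ = m₃ / m₂^(3/2) = -93.34676 / 224.40610 ≈ -0.416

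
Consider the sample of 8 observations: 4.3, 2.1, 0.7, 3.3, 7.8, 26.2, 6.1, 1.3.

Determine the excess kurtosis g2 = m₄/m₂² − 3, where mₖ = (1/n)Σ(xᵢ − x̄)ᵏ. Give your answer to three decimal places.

2.226

x̄ = 6.4750
Σ(xᵢ − x̄)² = 485.0550 ⇒ m₂ = 60.63188
Σ(xᵢ − x̄)⁴ = 153702.7714 ⇒ m₄ = 19212.84642
m₂² = 3676.22427
g2 = m₄/m₂² − 3 = 5.22624 − 3 ≈ 2.226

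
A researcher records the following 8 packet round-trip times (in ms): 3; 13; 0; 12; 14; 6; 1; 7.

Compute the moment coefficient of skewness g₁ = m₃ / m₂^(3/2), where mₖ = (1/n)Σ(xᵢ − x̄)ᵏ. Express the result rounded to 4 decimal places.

x̄ = (3 + 13 + 0 + 12 + 14 + 6 + 1 + 7) / 8 = 7.0000
deviations (xᵢ − x̄): -4.0000, 6.0000, -7.0000, 5.0000, 7.0000, -1.0000, -6.0000, 0.0000
Σ(xᵢ − x̄)² = 212.0000 ⇒ m₂ = 212.0000/8 = 26.50000
Σ(xᵢ − x̄)³ = 60.0000 ⇒ m₃ = 60.0000/8 = 7.50000
m₂^(3/2) = 26.50000^(1.5) = 136.41710
g₁ = m₃ / m₂^(3/2) = 7.50000 / 136.41710 ≈ 0.0550

0.0550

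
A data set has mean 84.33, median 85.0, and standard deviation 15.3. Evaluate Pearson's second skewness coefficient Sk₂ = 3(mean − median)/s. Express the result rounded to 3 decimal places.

Sk₂ = 3(84.33 − 85.0) / 15.3 = 3 × -0.6700 / 15.3
    = -2.0100 / 15.3 ≈ -0.131

-0.131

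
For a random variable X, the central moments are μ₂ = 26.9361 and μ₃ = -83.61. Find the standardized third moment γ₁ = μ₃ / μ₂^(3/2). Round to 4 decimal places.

-0.5981

σ = √μ₂ = √26.9361 = 5.19000
σ³ = μ₂^(3/2) = 139.79836
γ₁ = μ₃/σ³ = -83.61 / 139.79836 ≈ -0.5981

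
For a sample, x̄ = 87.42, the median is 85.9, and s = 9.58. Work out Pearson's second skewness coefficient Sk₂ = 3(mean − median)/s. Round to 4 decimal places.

0.4760

Sk₂ = 3(87.42 − 85.9) / 9.58 = 3 × 1.5200 / 9.58
    = 4.5600 / 9.58 ≈ 0.4760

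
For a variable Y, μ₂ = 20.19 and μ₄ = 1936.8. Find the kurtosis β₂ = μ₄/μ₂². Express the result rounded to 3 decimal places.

4.751

μ₂² = 20.19² = 407.63610
μ₄/μ₂² = 1936.8 / 407.63610 = 4.75130
β₂ ≈ 4.751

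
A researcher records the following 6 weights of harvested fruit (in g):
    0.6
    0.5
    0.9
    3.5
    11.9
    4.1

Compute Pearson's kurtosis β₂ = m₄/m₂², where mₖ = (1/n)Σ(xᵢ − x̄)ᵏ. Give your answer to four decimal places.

x̄ = 3.5833
Σ(xᵢ − x̄)² = 95.0483 ⇒ m₂ = 15.84139
Σ(xᵢ − x̄)⁴ = 5005.5784 ⇒ m₄ = 834.26307
m₂² = 250.94960
β₂ = m₄/m₂² = 834.26307 / 250.94960 ≈ 3.3244

3.3244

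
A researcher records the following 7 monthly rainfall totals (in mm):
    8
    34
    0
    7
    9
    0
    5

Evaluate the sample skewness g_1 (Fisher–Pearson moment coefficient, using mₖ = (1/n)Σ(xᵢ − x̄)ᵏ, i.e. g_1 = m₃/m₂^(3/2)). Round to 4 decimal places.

x̄ = (8 + 34 + 0 + 7 + 9 + 0 + 5) / 7 = 9.0000
deviations (xᵢ − x̄): -1.0000, 25.0000, -9.0000, -2.0000, 0.0000, -9.0000, -4.0000
Σ(xᵢ − x̄)² = 808.0000 ⇒ m₂ = 808.0000/7 = 115.42857
Σ(xᵢ − x̄)³ = 14094.0000 ⇒ m₃ = 14094.0000/7 = 2013.42857
m₂^(3/2) = 115.42857^(1.5) = 1240.13790
g_1 = m₃ / m₂^(3/2) = 2013.42857 / 1240.13790 ≈ 1.6236

1.6236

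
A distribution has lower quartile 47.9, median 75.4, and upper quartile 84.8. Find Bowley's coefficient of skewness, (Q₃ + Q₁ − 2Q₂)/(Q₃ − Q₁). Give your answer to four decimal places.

-0.4905

numerator: Q₃ + Q₁ − 2Q₂ = 84.8 + 47.9 − 2×75.4 = -18.1000
denominator: Q₃ − Q₁ = 84.8 − 47.9 = 36.9000
Bowley skewness = -18.1000 / 36.9000 ≈ -0.4905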